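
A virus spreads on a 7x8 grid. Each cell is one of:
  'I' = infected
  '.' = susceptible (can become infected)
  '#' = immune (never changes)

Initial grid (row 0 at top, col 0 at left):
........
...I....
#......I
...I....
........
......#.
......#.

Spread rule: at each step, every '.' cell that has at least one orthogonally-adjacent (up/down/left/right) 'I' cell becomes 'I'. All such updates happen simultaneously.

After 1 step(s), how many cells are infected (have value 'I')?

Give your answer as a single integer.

Step 0 (initial): 3 infected
Step 1: +10 new -> 13 infected

Answer: 13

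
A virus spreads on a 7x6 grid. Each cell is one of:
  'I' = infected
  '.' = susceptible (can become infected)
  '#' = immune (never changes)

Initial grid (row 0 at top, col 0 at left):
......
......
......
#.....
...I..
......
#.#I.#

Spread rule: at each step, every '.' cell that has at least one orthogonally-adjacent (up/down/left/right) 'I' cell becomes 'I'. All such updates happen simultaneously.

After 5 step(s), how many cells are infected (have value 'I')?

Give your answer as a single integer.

Answer: 34

Derivation:
Step 0 (initial): 2 infected
Step 1: +5 new -> 7 infected
Step 2: +7 new -> 14 infected
Step 3: +8 new -> 22 infected
Step 4: +7 new -> 29 infected
Step 5: +5 new -> 34 infected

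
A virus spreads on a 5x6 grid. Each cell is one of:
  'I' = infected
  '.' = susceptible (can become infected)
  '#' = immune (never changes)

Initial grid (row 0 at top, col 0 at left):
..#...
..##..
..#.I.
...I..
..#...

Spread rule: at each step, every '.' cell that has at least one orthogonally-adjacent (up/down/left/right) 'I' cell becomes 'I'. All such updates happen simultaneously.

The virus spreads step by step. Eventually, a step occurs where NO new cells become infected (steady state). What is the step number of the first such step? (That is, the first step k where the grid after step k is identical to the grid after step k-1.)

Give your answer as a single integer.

Step 0 (initial): 2 infected
Step 1: +6 new -> 8 infected
Step 2: +5 new -> 13 infected
Step 3: +6 new -> 19 infected
Step 4: +3 new -> 22 infected
Step 5: +2 new -> 24 infected
Step 6: +1 new -> 25 infected
Step 7: +0 new -> 25 infected

Answer: 7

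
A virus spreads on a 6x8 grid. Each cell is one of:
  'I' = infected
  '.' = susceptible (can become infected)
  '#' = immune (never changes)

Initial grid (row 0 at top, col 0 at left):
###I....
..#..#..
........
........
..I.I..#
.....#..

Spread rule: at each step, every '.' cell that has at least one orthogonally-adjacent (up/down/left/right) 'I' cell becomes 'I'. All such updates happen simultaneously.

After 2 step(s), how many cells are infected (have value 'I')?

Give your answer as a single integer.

Answer: 24

Derivation:
Step 0 (initial): 3 infected
Step 1: +9 new -> 12 infected
Step 2: +12 new -> 24 infected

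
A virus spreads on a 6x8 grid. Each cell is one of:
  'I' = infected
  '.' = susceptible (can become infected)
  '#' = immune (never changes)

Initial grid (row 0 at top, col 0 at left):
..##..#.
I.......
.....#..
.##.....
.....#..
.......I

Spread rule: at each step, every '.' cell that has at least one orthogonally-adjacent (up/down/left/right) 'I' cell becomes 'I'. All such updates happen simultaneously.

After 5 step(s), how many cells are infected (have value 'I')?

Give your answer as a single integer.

Answer: 40

Derivation:
Step 0 (initial): 2 infected
Step 1: +5 new -> 7 infected
Step 2: +7 new -> 14 infected
Step 3: +6 new -> 20 infected
Step 4: +9 new -> 29 infected
Step 5: +11 new -> 40 infected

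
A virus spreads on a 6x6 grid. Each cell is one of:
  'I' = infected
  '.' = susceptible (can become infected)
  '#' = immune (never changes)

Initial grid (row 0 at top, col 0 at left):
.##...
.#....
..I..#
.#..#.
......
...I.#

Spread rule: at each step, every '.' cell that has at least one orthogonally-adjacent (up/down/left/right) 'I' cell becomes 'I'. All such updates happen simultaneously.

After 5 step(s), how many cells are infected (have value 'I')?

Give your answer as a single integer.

Step 0 (initial): 2 infected
Step 1: +7 new -> 9 infected
Step 2: +7 new -> 16 infected
Step 3: +7 new -> 23 infected
Step 4: +5 new -> 28 infected
Step 5: +1 new -> 29 infected

Answer: 29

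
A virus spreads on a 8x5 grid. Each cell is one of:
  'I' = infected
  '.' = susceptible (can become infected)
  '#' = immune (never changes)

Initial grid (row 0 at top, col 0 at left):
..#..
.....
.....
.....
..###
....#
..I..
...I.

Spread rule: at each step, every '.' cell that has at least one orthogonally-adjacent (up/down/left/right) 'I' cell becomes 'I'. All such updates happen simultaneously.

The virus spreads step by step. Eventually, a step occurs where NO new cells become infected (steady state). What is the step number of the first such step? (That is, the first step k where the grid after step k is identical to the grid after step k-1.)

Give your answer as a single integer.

Answer: 11

Derivation:
Step 0 (initial): 2 infected
Step 1: +5 new -> 7 infected
Step 2: +5 new -> 12 infected
Step 3: +3 new -> 15 infected
Step 4: +2 new -> 17 infected
Step 5: +3 new -> 20 infected
Step 6: +4 new -> 24 infected
Step 7: +5 new -> 29 infected
Step 8: +3 new -> 32 infected
Step 9: +2 new -> 34 infected
Step 10: +1 new -> 35 infected
Step 11: +0 new -> 35 infected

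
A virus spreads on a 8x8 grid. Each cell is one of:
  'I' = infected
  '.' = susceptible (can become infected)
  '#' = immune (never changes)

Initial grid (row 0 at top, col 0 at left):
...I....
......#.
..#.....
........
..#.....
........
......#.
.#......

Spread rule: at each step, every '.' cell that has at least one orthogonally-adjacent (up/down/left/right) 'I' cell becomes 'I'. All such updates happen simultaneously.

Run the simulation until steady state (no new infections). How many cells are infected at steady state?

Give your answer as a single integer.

Answer: 59

Derivation:
Step 0 (initial): 1 infected
Step 1: +3 new -> 4 infected
Step 2: +5 new -> 9 infected
Step 3: +6 new -> 15 infected
Step 4: +7 new -> 22 infected
Step 5: +7 new -> 29 infected
Step 6: +8 new -> 37 infected
Step 7: +8 new -> 45 infected
Step 8: +7 new -> 52 infected
Step 9: +3 new -> 55 infected
Step 10: +3 new -> 58 infected
Step 11: +1 new -> 59 infected
Step 12: +0 new -> 59 infected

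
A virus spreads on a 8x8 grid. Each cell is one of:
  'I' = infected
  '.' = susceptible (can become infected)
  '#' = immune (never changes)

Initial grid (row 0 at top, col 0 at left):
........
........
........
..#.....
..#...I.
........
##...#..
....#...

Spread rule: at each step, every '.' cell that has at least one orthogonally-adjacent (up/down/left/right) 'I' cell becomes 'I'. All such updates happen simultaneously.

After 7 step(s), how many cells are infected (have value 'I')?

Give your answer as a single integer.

Answer: 47

Derivation:
Step 0 (initial): 1 infected
Step 1: +4 new -> 5 infected
Step 2: +7 new -> 12 infected
Step 3: +8 new -> 20 infected
Step 4: +9 new -> 29 infected
Step 5: +6 new -> 35 infected
Step 6: +6 new -> 41 infected
Step 7: +6 new -> 47 infected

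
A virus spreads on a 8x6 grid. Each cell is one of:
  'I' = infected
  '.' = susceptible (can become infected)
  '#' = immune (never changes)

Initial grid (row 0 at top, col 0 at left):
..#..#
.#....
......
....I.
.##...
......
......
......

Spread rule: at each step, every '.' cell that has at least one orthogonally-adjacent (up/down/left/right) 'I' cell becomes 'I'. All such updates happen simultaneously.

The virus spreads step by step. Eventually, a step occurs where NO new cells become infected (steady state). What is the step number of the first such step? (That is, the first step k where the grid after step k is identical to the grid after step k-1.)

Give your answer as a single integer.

Step 0 (initial): 1 infected
Step 1: +4 new -> 5 infected
Step 2: +7 new -> 12 infected
Step 3: +8 new -> 20 infected
Step 4: +8 new -> 28 infected
Step 5: +6 new -> 34 infected
Step 6: +4 new -> 38 infected
Step 7: +3 new -> 41 infected
Step 8: +2 new -> 43 infected
Step 9: +0 new -> 43 infected

Answer: 9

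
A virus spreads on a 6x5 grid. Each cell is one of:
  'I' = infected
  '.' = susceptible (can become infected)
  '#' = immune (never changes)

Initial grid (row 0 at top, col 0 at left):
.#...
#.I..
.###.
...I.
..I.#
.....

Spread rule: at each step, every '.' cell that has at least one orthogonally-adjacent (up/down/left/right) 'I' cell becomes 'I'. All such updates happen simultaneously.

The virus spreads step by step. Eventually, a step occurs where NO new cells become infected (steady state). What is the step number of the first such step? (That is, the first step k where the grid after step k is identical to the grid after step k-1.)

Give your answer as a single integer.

Answer: 5

Derivation:
Step 0 (initial): 3 infected
Step 1: +8 new -> 11 infected
Step 2: +7 new -> 18 infected
Step 3: +4 new -> 22 infected
Step 4: +1 new -> 23 infected
Step 5: +0 new -> 23 infected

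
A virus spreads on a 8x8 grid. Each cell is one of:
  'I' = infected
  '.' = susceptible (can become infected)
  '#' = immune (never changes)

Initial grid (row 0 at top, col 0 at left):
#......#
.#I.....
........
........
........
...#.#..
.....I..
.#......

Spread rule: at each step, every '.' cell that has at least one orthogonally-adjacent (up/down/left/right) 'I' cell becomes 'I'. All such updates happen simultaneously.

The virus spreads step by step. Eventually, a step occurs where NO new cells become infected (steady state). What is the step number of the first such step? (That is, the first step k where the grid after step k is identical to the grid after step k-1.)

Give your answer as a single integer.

Step 0 (initial): 2 infected
Step 1: +6 new -> 8 infected
Step 2: +12 new -> 20 infected
Step 3: +13 new -> 33 infected
Step 4: +14 new -> 47 infected
Step 5: +8 new -> 55 infected
Step 6: +3 new -> 58 infected
Step 7: +0 new -> 58 infected

Answer: 7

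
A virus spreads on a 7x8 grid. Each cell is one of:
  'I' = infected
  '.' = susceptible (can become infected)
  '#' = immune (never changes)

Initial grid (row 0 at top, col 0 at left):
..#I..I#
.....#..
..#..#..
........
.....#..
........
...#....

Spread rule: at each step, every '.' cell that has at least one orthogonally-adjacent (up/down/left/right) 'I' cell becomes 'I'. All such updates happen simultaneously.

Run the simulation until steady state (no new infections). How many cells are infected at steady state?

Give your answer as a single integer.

Step 0 (initial): 2 infected
Step 1: +4 new -> 6 infected
Step 2: +5 new -> 11 infected
Step 3: +5 new -> 16 infected
Step 4: +9 new -> 25 infected
Step 5: +8 new -> 33 infected
Step 6: +7 new -> 40 infected
Step 7: +6 new -> 46 infected
Step 8: +2 new -> 48 infected
Step 9: +1 new -> 49 infected
Step 10: +0 new -> 49 infected

Answer: 49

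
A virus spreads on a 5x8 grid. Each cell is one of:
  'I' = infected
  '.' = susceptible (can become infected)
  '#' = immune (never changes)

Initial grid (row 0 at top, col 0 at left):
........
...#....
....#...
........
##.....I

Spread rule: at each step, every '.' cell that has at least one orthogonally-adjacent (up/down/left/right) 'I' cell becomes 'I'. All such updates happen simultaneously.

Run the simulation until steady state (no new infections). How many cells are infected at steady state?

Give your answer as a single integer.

Step 0 (initial): 1 infected
Step 1: +2 new -> 3 infected
Step 2: +3 new -> 6 infected
Step 3: +4 new -> 10 infected
Step 4: +5 new -> 15 infected
Step 5: +4 new -> 19 infected
Step 6: +4 new -> 23 infected
Step 7: +3 new -> 26 infected
Step 8: +4 new -> 30 infected
Step 9: +3 new -> 33 infected
Step 10: +2 new -> 35 infected
Step 11: +1 new -> 36 infected
Step 12: +0 new -> 36 infected

Answer: 36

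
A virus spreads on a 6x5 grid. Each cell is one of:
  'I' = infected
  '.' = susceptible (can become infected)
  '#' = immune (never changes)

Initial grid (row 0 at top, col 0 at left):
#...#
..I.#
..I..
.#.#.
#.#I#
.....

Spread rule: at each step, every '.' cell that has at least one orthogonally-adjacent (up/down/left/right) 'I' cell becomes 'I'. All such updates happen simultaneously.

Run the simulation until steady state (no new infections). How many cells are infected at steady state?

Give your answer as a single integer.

Step 0 (initial): 3 infected
Step 1: +7 new -> 10 infected
Step 2: +7 new -> 17 infected
Step 3: +3 new -> 20 infected
Step 4: +2 new -> 22 infected
Step 5: +0 new -> 22 infected

Answer: 22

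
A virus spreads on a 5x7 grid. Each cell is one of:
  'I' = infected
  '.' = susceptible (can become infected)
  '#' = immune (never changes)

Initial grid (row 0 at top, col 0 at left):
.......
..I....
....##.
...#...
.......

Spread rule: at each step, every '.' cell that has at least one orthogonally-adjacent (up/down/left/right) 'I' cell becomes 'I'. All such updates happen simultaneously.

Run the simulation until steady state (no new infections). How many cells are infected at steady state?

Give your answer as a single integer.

Answer: 32

Derivation:
Step 0 (initial): 1 infected
Step 1: +4 new -> 5 infected
Step 2: +7 new -> 12 infected
Step 3: +6 new -> 18 infected
Step 4: +5 new -> 23 infected
Step 5: +4 new -> 27 infected
Step 6: +3 new -> 30 infected
Step 7: +2 new -> 32 infected
Step 8: +0 new -> 32 infected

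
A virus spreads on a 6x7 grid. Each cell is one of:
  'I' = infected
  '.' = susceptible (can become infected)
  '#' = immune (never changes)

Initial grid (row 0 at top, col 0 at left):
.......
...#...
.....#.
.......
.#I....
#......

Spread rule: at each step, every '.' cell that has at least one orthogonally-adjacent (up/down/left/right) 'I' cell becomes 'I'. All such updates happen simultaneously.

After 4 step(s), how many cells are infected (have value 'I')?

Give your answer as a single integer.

Step 0 (initial): 1 infected
Step 1: +3 new -> 4 infected
Step 2: +6 new -> 10 infected
Step 3: +7 new -> 17 infected
Step 4: +8 new -> 25 infected

Answer: 25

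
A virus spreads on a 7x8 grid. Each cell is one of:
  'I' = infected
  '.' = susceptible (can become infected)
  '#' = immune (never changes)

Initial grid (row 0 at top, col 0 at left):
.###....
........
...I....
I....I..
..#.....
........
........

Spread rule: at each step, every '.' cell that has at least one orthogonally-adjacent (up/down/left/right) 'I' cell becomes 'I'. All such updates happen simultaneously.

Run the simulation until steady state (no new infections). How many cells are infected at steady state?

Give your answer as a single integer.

Answer: 52

Derivation:
Step 0 (initial): 3 infected
Step 1: +11 new -> 14 infected
Step 2: +14 new -> 28 infected
Step 3: +13 new -> 41 infected
Step 4: +8 new -> 49 infected
Step 5: +3 new -> 52 infected
Step 6: +0 new -> 52 infected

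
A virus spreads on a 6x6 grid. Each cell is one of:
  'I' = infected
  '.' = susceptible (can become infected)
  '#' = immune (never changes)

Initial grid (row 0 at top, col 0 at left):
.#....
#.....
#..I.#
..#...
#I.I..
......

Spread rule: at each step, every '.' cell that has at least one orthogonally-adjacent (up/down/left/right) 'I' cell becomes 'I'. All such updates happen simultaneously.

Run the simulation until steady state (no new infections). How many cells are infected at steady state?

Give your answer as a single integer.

Step 0 (initial): 3 infected
Step 1: +9 new -> 12 infected
Step 2: +10 new -> 22 infected
Step 3: +6 new -> 28 infected
Step 4: +1 new -> 29 infected
Step 5: +0 new -> 29 infected

Answer: 29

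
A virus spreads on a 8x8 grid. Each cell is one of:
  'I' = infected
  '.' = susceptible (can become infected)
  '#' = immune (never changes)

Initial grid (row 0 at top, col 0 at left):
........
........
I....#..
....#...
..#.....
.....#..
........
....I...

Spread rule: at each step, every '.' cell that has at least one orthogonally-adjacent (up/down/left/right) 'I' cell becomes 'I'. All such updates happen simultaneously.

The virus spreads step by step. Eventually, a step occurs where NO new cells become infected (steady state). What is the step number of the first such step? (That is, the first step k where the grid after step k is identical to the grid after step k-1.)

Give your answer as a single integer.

Step 0 (initial): 2 infected
Step 1: +6 new -> 8 infected
Step 2: +10 new -> 18 infected
Step 3: +12 new -> 30 infected
Step 4: +13 new -> 43 infected
Step 5: +5 new -> 48 infected
Step 6: +4 new -> 52 infected
Step 7: +4 new -> 56 infected
Step 8: +3 new -> 59 infected
Step 9: +1 new -> 60 infected
Step 10: +0 new -> 60 infected

Answer: 10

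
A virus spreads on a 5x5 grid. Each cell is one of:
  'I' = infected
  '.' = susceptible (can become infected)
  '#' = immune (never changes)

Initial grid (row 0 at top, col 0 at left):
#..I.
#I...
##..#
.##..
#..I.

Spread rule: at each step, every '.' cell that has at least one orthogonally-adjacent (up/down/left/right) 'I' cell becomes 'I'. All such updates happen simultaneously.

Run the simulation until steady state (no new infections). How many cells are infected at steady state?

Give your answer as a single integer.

Answer: 16

Derivation:
Step 0 (initial): 3 infected
Step 1: +8 new -> 11 infected
Step 2: +5 new -> 16 infected
Step 3: +0 new -> 16 infected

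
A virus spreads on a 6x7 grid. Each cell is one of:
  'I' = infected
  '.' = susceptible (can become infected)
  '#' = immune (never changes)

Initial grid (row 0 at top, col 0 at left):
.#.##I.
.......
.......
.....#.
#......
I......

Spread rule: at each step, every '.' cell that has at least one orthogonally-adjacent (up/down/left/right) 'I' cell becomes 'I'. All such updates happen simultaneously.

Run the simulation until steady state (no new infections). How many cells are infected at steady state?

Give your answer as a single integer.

Answer: 37

Derivation:
Step 0 (initial): 2 infected
Step 1: +3 new -> 5 infected
Step 2: +5 new -> 10 infected
Step 3: +6 new -> 16 infected
Step 4: +9 new -> 25 infected
Step 5: +8 new -> 33 infected
Step 6: +3 new -> 36 infected
Step 7: +1 new -> 37 infected
Step 8: +0 new -> 37 infected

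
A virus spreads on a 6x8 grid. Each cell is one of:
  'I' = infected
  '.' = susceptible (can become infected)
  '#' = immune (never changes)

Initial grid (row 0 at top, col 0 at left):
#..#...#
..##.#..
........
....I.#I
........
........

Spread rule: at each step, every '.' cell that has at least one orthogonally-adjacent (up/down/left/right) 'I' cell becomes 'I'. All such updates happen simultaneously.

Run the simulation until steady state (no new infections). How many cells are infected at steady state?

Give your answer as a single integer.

Step 0 (initial): 2 infected
Step 1: +6 new -> 8 infected
Step 2: +11 new -> 19 infected
Step 3: +8 new -> 27 infected
Step 4: +6 new -> 33 infected
Step 5: +4 new -> 37 infected
Step 6: +3 new -> 40 infected
Step 7: +1 new -> 41 infected
Step 8: +0 new -> 41 infected

Answer: 41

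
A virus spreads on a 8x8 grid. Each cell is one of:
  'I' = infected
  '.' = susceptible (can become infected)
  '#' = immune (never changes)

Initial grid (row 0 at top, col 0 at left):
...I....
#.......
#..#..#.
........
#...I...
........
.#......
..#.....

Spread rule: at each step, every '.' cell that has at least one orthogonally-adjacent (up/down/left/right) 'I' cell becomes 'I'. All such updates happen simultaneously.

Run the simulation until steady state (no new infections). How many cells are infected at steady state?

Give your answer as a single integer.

Answer: 57

Derivation:
Step 0 (initial): 2 infected
Step 1: +7 new -> 9 infected
Step 2: +12 new -> 21 infected
Step 3: +15 new -> 36 infected
Step 4: +11 new -> 47 infected
Step 5: +6 new -> 53 infected
Step 6: +2 new -> 55 infected
Step 7: +1 new -> 56 infected
Step 8: +1 new -> 57 infected
Step 9: +0 new -> 57 infected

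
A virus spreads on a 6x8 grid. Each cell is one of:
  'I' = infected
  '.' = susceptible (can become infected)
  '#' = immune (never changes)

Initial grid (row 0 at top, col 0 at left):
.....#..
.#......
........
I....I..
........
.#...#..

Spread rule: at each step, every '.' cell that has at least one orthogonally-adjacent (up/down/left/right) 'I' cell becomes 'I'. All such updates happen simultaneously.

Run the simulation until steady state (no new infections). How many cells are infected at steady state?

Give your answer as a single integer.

Answer: 44

Derivation:
Step 0 (initial): 2 infected
Step 1: +7 new -> 9 infected
Step 2: +12 new -> 21 infected
Step 3: +11 new -> 32 infected
Step 4: +9 new -> 41 infected
Step 5: +3 new -> 44 infected
Step 6: +0 new -> 44 infected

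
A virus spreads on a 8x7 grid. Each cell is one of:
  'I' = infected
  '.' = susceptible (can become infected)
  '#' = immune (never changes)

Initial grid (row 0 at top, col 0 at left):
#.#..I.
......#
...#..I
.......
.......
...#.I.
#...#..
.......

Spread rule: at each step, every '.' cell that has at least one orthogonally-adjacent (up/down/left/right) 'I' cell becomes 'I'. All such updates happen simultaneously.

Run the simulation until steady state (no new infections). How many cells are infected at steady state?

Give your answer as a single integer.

Step 0 (initial): 3 infected
Step 1: +9 new -> 12 infected
Step 2: +8 new -> 20 infected
Step 3: +5 new -> 25 infected
Step 4: +4 new -> 29 infected
Step 5: +7 new -> 36 infected
Step 6: +8 new -> 44 infected
Step 7: +5 new -> 49 infected
Step 8: +0 new -> 49 infected

Answer: 49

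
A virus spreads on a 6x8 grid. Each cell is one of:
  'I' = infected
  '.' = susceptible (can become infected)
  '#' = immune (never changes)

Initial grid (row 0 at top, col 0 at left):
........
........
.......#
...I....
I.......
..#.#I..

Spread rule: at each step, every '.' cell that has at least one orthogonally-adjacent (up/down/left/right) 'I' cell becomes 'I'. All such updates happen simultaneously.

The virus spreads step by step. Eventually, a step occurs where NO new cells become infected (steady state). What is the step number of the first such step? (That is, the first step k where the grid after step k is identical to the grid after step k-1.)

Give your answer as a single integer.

Step 0 (initial): 3 infected
Step 1: +9 new -> 12 infected
Step 2: +12 new -> 24 infected
Step 3: +8 new -> 32 infected
Step 4: +7 new -> 39 infected
Step 5: +3 new -> 42 infected
Step 6: +2 new -> 44 infected
Step 7: +1 new -> 45 infected
Step 8: +0 new -> 45 infected

Answer: 8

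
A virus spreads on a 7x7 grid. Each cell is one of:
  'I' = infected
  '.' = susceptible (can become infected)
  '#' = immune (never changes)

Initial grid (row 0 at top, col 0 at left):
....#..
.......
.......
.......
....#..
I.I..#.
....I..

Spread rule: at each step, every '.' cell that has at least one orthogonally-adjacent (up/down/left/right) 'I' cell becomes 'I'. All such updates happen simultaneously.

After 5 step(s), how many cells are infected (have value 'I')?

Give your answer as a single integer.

Step 0 (initial): 3 infected
Step 1: +9 new -> 12 infected
Step 2: +6 new -> 18 infected
Step 3: +5 new -> 23 infected
Step 4: +6 new -> 29 infected
Step 5: +8 new -> 37 infected

Answer: 37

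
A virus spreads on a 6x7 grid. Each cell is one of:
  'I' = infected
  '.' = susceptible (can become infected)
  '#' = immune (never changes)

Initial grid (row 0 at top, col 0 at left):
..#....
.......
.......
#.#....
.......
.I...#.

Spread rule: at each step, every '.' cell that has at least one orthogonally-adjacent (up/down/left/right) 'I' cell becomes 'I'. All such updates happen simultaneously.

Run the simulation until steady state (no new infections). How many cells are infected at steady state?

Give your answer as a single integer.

Answer: 38

Derivation:
Step 0 (initial): 1 infected
Step 1: +3 new -> 4 infected
Step 2: +4 new -> 8 infected
Step 3: +3 new -> 11 infected
Step 4: +5 new -> 16 infected
Step 5: +6 new -> 22 infected
Step 6: +5 new -> 27 infected
Step 7: +5 new -> 32 infected
Step 8: +3 new -> 35 infected
Step 9: +2 new -> 37 infected
Step 10: +1 new -> 38 infected
Step 11: +0 new -> 38 infected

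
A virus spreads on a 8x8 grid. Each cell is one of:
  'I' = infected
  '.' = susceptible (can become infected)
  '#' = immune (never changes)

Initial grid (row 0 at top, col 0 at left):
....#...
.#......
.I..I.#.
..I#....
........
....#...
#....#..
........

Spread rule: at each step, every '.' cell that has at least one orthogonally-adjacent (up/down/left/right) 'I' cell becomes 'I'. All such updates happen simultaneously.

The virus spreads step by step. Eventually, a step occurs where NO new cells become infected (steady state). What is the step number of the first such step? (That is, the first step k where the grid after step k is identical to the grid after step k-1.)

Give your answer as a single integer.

Answer: 9

Derivation:
Step 0 (initial): 3 infected
Step 1: +8 new -> 11 infected
Step 2: +10 new -> 21 infected
Step 3: +11 new -> 32 infected
Step 4: +10 new -> 42 infected
Step 5: +7 new -> 49 infected
Step 6: +4 new -> 53 infected
Step 7: +3 new -> 56 infected
Step 8: +1 new -> 57 infected
Step 9: +0 new -> 57 infected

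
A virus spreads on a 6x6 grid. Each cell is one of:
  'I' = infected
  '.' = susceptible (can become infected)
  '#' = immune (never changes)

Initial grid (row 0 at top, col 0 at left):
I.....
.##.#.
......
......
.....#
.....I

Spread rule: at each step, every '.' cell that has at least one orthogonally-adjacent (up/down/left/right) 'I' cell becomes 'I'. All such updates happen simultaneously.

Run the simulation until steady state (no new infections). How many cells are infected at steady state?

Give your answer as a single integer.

Answer: 32

Derivation:
Step 0 (initial): 2 infected
Step 1: +3 new -> 5 infected
Step 2: +4 new -> 9 infected
Step 3: +6 new -> 15 infected
Step 4: +10 new -> 25 infected
Step 5: +6 new -> 31 infected
Step 6: +1 new -> 32 infected
Step 7: +0 new -> 32 infected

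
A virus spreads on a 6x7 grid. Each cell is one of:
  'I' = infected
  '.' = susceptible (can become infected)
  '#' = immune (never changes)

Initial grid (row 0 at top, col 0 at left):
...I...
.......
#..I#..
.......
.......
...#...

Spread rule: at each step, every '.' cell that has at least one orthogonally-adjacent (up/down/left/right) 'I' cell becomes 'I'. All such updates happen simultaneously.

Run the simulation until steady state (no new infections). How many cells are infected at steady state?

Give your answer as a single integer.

Step 0 (initial): 2 infected
Step 1: +5 new -> 7 infected
Step 2: +8 new -> 15 infected
Step 3: +8 new -> 23 infected
Step 4: +9 new -> 32 infected
Step 5: +5 new -> 37 infected
Step 6: +2 new -> 39 infected
Step 7: +0 new -> 39 infected

Answer: 39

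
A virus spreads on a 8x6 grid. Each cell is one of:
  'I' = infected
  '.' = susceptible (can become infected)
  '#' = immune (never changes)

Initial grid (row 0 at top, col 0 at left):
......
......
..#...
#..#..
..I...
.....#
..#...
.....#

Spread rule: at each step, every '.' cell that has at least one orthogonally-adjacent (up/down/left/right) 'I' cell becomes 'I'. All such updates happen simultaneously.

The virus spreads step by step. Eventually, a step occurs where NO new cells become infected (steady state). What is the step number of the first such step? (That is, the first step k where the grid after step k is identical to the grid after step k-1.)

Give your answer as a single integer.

Answer: 8

Derivation:
Step 0 (initial): 1 infected
Step 1: +4 new -> 5 infected
Step 2: +5 new -> 10 infected
Step 3: +7 new -> 17 infected
Step 4: +8 new -> 25 infected
Step 5: +10 new -> 35 infected
Step 6: +5 new -> 40 infected
Step 7: +2 new -> 42 infected
Step 8: +0 new -> 42 infected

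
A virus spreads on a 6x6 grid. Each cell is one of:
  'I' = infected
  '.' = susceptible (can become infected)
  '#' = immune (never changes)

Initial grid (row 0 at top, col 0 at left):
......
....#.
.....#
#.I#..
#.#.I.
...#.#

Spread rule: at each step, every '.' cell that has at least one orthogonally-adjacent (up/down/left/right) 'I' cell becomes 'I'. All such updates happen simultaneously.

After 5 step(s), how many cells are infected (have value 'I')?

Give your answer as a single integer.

Answer: 26

Derivation:
Step 0 (initial): 2 infected
Step 1: +6 new -> 8 infected
Step 2: +6 new -> 14 infected
Step 3: +5 new -> 19 infected
Step 4: +5 new -> 24 infected
Step 5: +2 new -> 26 infected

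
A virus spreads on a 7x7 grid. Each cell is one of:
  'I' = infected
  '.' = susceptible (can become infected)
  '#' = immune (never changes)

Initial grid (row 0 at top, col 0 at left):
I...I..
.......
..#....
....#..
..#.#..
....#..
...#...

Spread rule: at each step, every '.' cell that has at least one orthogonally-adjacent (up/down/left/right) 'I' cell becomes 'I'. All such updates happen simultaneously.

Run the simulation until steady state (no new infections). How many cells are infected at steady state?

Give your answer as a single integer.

Answer: 43

Derivation:
Step 0 (initial): 2 infected
Step 1: +5 new -> 7 infected
Step 2: +7 new -> 14 infected
Step 3: +6 new -> 20 infected
Step 4: +5 new -> 25 infected
Step 5: +6 new -> 31 infected
Step 6: +5 new -> 36 infected
Step 7: +4 new -> 40 infected
Step 8: +3 new -> 43 infected
Step 9: +0 new -> 43 infected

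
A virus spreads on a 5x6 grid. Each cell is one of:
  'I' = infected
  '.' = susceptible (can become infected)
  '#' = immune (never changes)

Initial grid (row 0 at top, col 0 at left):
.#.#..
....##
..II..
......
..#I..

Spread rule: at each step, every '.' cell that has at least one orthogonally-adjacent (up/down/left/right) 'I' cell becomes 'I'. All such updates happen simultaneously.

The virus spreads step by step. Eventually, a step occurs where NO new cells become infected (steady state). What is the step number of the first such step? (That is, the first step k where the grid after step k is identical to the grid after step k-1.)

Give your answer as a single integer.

Step 0 (initial): 3 infected
Step 1: +7 new -> 10 infected
Step 2: +7 new -> 17 infected
Step 3: +4 new -> 21 infected
Step 4: +2 new -> 23 infected
Step 5: +0 new -> 23 infected

Answer: 5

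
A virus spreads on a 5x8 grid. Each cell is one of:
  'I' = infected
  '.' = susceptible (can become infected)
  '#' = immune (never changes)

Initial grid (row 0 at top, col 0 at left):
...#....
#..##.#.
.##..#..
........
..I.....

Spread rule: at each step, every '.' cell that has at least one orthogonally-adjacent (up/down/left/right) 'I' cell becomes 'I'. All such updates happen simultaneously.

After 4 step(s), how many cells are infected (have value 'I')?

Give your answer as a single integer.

Step 0 (initial): 1 infected
Step 1: +3 new -> 4 infected
Step 2: +4 new -> 8 infected
Step 3: +4 new -> 12 infected
Step 4: +4 new -> 16 infected

Answer: 16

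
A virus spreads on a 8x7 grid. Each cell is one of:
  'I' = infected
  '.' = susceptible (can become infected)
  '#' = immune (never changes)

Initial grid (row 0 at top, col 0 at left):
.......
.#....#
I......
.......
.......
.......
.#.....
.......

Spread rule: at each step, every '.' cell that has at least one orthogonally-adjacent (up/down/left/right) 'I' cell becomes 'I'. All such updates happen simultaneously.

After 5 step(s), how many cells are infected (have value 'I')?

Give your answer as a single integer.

Answer: 28

Derivation:
Step 0 (initial): 1 infected
Step 1: +3 new -> 4 infected
Step 2: +4 new -> 8 infected
Step 3: +6 new -> 14 infected
Step 4: +7 new -> 21 infected
Step 5: +7 new -> 28 infected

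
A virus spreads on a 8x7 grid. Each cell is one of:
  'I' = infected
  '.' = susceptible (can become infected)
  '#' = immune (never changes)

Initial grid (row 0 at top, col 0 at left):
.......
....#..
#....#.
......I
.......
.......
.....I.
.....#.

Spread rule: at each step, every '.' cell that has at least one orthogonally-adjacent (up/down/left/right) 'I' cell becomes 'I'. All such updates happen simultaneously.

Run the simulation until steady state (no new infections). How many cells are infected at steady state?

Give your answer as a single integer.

Step 0 (initial): 2 infected
Step 1: +6 new -> 8 infected
Step 2: +8 new -> 16 infected
Step 3: +8 new -> 24 infected
Step 4: +7 new -> 31 infected
Step 5: +8 new -> 39 infected
Step 6: +7 new -> 46 infected
Step 7: +3 new -> 49 infected
Step 8: +2 new -> 51 infected
Step 9: +1 new -> 52 infected
Step 10: +0 new -> 52 infected

Answer: 52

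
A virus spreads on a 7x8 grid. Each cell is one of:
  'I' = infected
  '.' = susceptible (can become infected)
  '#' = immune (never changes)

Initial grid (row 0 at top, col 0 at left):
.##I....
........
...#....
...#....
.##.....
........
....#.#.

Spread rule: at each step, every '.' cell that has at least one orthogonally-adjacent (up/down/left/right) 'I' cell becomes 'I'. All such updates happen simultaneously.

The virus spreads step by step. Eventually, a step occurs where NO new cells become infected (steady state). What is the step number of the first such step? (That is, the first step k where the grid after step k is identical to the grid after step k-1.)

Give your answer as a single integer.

Step 0 (initial): 1 infected
Step 1: +2 new -> 3 infected
Step 2: +3 new -> 6 infected
Step 3: +5 new -> 11 infected
Step 4: +7 new -> 18 infected
Step 5: +7 new -> 25 infected
Step 6: +6 new -> 31 infected
Step 7: +5 new -> 36 infected
Step 8: +6 new -> 42 infected
Step 9: +4 new -> 46 infected
Step 10: +2 new -> 48 infected
Step 11: +0 new -> 48 infected

Answer: 11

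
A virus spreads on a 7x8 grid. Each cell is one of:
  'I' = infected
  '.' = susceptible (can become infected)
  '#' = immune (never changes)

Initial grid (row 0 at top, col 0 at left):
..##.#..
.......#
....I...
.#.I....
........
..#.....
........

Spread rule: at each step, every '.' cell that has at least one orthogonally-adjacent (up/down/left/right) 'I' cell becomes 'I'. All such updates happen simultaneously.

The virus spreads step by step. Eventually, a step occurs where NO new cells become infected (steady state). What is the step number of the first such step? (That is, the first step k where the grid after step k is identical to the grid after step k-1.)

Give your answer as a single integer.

Step 0 (initial): 2 infected
Step 1: +6 new -> 8 infected
Step 2: +9 new -> 17 infected
Step 3: +9 new -> 26 infected
Step 4: +10 new -> 36 infected
Step 5: +9 new -> 45 infected
Step 6: +4 new -> 49 infected
Step 7: +1 new -> 50 infected
Step 8: +0 new -> 50 infected

Answer: 8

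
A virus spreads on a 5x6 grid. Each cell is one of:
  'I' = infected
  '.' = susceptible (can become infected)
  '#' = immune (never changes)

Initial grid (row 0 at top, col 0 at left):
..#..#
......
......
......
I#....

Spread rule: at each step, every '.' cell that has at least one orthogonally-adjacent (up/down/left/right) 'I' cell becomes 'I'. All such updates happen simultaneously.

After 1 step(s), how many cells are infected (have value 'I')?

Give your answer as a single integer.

Answer: 2

Derivation:
Step 0 (initial): 1 infected
Step 1: +1 new -> 2 infected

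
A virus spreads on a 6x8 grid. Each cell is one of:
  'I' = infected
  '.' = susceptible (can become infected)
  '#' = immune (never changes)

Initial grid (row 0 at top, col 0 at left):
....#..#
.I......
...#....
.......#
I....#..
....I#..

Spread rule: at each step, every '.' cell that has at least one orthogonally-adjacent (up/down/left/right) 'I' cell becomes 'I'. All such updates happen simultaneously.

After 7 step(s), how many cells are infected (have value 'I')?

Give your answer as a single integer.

Step 0 (initial): 3 infected
Step 1: +9 new -> 12 infected
Step 2: +11 new -> 23 infected
Step 3: +6 new -> 29 infected
Step 4: +3 new -> 32 infected
Step 5: +4 new -> 36 infected
Step 6: +5 new -> 41 infected
Step 7: +1 new -> 42 infected

Answer: 42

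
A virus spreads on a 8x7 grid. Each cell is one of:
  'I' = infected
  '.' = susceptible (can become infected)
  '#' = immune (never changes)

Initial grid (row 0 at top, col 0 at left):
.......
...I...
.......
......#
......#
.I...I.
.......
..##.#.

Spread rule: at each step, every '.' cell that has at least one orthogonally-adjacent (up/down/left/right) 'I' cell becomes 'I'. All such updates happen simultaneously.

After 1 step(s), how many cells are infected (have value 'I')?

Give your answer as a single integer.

Step 0 (initial): 3 infected
Step 1: +12 new -> 15 infected

Answer: 15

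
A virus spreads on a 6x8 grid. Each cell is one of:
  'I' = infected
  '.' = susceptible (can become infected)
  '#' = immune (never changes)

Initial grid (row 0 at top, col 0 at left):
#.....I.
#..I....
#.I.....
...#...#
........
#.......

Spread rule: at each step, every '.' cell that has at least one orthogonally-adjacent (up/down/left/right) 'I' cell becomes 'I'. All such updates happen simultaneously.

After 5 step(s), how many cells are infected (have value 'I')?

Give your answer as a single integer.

Answer: 40

Derivation:
Step 0 (initial): 3 infected
Step 1: +9 new -> 12 infected
Step 2: +9 new -> 21 infected
Step 3: +9 new -> 30 infected
Step 4: +6 new -> 36 infected
Step 5: +4 new -> 40 infected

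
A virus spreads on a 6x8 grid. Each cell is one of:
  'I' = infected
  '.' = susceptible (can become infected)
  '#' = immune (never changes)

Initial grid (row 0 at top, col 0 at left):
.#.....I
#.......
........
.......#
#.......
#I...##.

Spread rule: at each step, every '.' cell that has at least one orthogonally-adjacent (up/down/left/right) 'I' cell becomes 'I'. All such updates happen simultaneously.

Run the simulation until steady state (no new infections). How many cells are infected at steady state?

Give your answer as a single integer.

Answer: 40

Derivation:
Step 0 (initial): 2 infected
Step 1: +4 new -> 6 infected
Step 2: +6 new -> 12 infected
Step 3: +8 new -> 20 infected
Step 4: +9 new -> 29 infected
Step 5: +9 new -> 38 infected
Step 6: +1 new -> 39 infected
Step 7: +1 new -> 40 infected
Step 8: +0 new -> 40 infected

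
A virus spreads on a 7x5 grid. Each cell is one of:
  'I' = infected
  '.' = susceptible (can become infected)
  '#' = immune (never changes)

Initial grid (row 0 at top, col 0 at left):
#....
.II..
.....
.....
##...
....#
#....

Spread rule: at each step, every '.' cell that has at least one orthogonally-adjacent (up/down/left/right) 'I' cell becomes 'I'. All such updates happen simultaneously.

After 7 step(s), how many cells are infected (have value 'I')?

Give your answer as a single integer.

Answer: 30

Derivation:
Step 0 (initial): 2 infected
Step 1: +6 new -> 8 infected
Step 2: +6 new -> 14 infected
Step 3: +5 new -> 19 infected
Step 4: +3 new -> 22 infected
Step 5: +4 new -> 26 infected
Step 6: +3 new -> 29 infected
Step 7: +1 new -> 30 infected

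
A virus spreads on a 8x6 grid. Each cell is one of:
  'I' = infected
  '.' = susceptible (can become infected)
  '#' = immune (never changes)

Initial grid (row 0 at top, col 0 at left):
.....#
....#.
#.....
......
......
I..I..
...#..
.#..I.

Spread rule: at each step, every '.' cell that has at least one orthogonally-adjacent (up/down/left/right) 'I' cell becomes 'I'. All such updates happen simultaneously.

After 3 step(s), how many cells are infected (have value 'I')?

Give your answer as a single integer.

Answer: 28

Derivation:
Step 0 (initial): 3 infected
Step 1: +9 new -> 12 infected
Step 2: +11 new -> 23 infected
Step 3: +5 new -> 28 infected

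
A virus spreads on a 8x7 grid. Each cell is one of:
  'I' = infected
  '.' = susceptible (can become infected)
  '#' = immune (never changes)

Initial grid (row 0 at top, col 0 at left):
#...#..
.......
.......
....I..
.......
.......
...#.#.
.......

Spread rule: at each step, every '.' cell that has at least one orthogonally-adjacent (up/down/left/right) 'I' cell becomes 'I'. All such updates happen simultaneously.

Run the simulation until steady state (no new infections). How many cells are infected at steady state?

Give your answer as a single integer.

Step 0 (initial): 1 infected
Step 1: +4 new -> 5 infected
Step 2: +8 new -> 13 infected
Step 3: +10 new -> 23 infected
Step 4: +10 new -> 33 infected
Step 5: +10 new -> 43 infected
Step 6: +6 new -> 49 infected
Step 7: +2 new -> 51 infected
Step 8: +1 new -> 52 infected
Step 9: +0 new -> 52 infected

Answer: 52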